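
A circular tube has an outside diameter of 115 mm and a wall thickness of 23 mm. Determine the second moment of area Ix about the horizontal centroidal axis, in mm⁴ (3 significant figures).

Split into non-overlapping primitives; take the origin at the lower-left of the bounding box.
Outer circle: ⌀115, A = 10 387 mm², y = 57.5 mm, Ī = 8 585 414 mm⁴.
Bore (subtracted): ⌀69, A = 3739.3 mm², y = 57.5 mm, Ī = 1 112 670 mm⁴.
By symmetry the centroid is at mid-height, ȳ = 57.5 mm.
All pieces are centred on the horizontal centroidal axis, so I = ΣĪ (holes subtracted) = 7 472 745 mm⁴.

Ix ≈ 7.47 × 10⁶ mm⁴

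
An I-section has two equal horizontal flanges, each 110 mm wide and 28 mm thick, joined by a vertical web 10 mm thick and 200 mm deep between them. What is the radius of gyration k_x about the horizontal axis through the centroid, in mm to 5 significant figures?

Split into non-overlapping primitives; take the origin at the lower-left of the bounding box.
Bottom flange: 110 × 28, A = 3 080 mm², y = 14 mm, Ī = 201226.7 mm⁴.
Web: 10 × 200, A = 2 000 mm², y = 128 mm, Ī = 6 666 667 mm⁴.
Top flange: 110 × 28, A = 3 080 mm², y = 242 mm, Ī = 201226.7 mm⁴.
By symmetry the centroid is at mid-height, ȳ = 128 mm.
Transfer each piece to the horizontal axis through the centroid using Ī + A·d² with d = y − 128:
  bottom flange: d = -114 mm → contributes +40 228 907 mm⁴
  web: d = 0 mm → contributes +6 666 667 mm⁴
  top flange: d = 114 mm → contributes +40 228 907 mm⁴
Total I = 87 124 480 mm⁴.
Radius of gyration: k = √(I/A) = √(87 124 480 / 8 160) = 103.3297 mm.

k_x ≈ 103.33 mm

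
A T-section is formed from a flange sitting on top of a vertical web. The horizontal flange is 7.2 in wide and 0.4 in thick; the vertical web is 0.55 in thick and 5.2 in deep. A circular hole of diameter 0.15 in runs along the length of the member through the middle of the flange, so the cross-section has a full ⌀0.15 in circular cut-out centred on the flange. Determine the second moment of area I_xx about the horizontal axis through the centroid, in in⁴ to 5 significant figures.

Split into non-overlapping primitives; take the origin at the lower-left of the bounding box.
Flange: 7.2 × 0.4, A = 2.88 in², y = 5.4 in, Ī = 0.0384 in⁴.
Web: 0.55 × 5.2, A = 2.86 in², y = 2.6 in, Ī = 6.444533 in⁴.
Hole (subtracted): ⌀0.15, A = 0.01767146 in², y = 5.4 in, Ī = 0.00002485049 in⁴.
Centroid: ȳ = ΣA·y / ΣA = 4.00057 in.
Transfer each piece to the horizontal axis through the centroid using Ī + A·d² with d = y − 4.00057:
  flange: d = 1.39943 in → contributes +5.678607 in⁴
  web: d = -1.40057 in → contributes +12.0547 in⁴
  hole: d = 1.39943 in → contributes −0.03463273 in⁴
Total I = 17.69867 in⁴.

I_xx ≈ 17.699 in⁴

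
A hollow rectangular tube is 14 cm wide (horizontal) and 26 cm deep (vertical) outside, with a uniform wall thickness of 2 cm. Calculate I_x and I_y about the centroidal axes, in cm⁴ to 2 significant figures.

I_x ≈ 1.2 × 10⁴ cm⁴, I_y ≈ 4100 cm⁴

Split into non-overlapping primitives; take the origin at the lower-left of the bounding box.
Outer rectangle: 14 × 26, A = 364 cm², y = 13 cm, Ī = 20 505 cm⁴.
Inner void (subtracted): 10 × 22, A = 220 cm², y = 13 cm, Ī = 8 873 cm⁴.
By symmetry the centroid is at mid-height, ȳ = 13 cm.
All pieces are centred on the centroidal x-axis, so I = ΣĪ (holes subtracted) = 11 632 cm⁴.
Repeating about the centroidal y-axis gives I_y = 4 112 cm⁴.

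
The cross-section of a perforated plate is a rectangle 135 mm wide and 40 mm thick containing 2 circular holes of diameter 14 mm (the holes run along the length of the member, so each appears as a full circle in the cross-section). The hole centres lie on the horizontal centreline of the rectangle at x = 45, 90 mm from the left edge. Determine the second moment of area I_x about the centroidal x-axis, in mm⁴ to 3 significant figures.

I_x ≈ 7.16 × 10⁵ mm⁴

Break the section into simple shapes (no overlaps), measuring from the bottom-left corner of the bounding box.
Plate: 135 × 40, A = 5 400 mm², y = 20 mm, Ī = 720 000 mm⁴.
Hole 1 (subtracted): ⌀14, A = 153.94 mm², y = 20 mm, Ī = 1885.7 mm⁴.
Hole 2 (subtracted): ⌀14, A = 153.94 mm², y = 20 mm, Ī = 1885.7 mm⁴.
By symmetry the centroid is at mid-height, ȳ = 20 mm.
All pieces are centred on the centroidal x-axis, so I = ΣĪ (holes subtracted) = 716 229 mm⁴.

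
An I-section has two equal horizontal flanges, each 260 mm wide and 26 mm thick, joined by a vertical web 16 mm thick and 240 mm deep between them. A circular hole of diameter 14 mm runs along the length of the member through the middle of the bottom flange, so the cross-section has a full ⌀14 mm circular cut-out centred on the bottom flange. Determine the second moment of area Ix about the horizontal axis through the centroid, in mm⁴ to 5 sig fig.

Ix ≈ 2.5560 × 10⁸ mm⁴

Decompose the section into non-overlapping parts with the origin at the bottom-left of its bounding rectangle.
Bottom flange: 260 × 26, A = 6 760 mm², y = 13 mm, Ī = 380813.3 mm⁴.
Web: 16 × 240, A = 3 840 mm², y = 146 mm, Ī = 18 432 000 mm⁴.
Top flange: 260 × 26, A = 6 760 mm², y = 279 mm, Ī = 380813.3 mm⁴.
Hole (subtracted): ⌀14, A = 153.938 mm², y = 13 mm, Ī = 1885.741 mm⁴.
Centroid: ȳ = ΣA·y / ΣA = 147.1899 mm.
Transfer each piece to the horizontal axis through the centroid using Ī + A·d² with d = y − 147.1899:
  bottom flange: d = -134.1899 mm → contributes +122 107 683 mm⁴
  web: d = -1.189915 mm → contributes +18 437 437 mm⁴
  top flange: d = 131.8101 mm → contributes +117 828 366 mm⁴
  hole: d = -134.1899 mm → contributes −2 773 838 mm⁴
Total I = 255 599 649 mm⁴.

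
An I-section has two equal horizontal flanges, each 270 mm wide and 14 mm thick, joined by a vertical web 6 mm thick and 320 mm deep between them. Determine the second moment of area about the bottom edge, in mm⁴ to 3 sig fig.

I_base ≈ 5.14 × 10⁸ mm⁴

Treat the section as a set of non-overlapping primitives; coordinates are from the bounding-box lower-left.
Bottom flange: 270 × 14, A = 3 780 mm², y = 7 mm, Ī = 61 740 mm⁴.
Web: 6 × 320, A = 1 920 mm², y = 174 mm, Ī = 16 384 000 mm⁴.
Top flange: 270 × 14, A = 3 780 mm², y = 341 mm, Ī = 61 740 mm⁴.
Transfer each piece to the base of the section using Ī + A·d² with d = y − 0:
  bottom flange: d = 7 mm → contributes +246 960 mm⁴
  web: d = 174 mm → contributes +74 513 920 mm⁴
  top flange: d = 341 mm → contributes +439 603 920 mm⁴
Total I = 514 364 800 mm⁴.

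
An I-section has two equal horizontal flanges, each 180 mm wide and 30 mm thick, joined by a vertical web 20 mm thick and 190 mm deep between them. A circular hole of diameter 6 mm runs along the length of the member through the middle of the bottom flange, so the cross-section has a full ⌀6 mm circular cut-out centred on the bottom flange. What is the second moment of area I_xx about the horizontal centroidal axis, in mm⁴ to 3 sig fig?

I_xx ≈ 1.43 × 10⁸ mm⁴

Decompose the section into non-overlapping parts with the origin at the bottom-left of its bounding rectangle.
Bottom flange: 180 × 30, A = 5 400 mm², y = 15 mm, Ī = 405 000 mm⁴.
Web: 20 × 190, A = 3 800 mm², y = 125 mm, Ī = 11 431 667 mm⁴.
Top flange: 180 × 30, A = 5 400 mm², y = 235 mm, Ī = 405 000 mm⁴.
Hole (subtracted): ⌀6, A = 28.274 mm², y = 15 mm, Ī = 63.617 mm⁴.
Centroid: ȳ = ΣA·y / ΣA = 125.21 mm.
Transfer each piece to the horizontal centroidal axis using Ī + A·d² with d = y − 125.21:
  bottom flange: d = -110.21 mm → contributes +65 998 812 mm⁴
  web: d = -0.21344 mm → contributes +11 431 840 mm⁴
  top flange: d = 109.79 mm → contributes +65 491 680 mm⁴
  hole: d = -110.21 mm → contributes −343 512 mm⁴
Total I = 142 578 820 mm⁴.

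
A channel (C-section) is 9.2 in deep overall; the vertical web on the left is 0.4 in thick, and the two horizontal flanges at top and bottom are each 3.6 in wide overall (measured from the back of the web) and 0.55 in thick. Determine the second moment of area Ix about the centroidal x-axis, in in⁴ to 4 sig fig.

Treat the section as a set of non-overlapping primitives; coordinates are from the bounding-box lower-left.
Web: 0.4 × 9.2, A = 3.68 in², y = 4.6 in, Ī = 25.9563 in⁴.
Top flange (beyond web): 3.2 × 0.55, A = 1.76 in², y = 8.925 in, Ī = 0.0443667 in⁴.
Bottom flange (beyond web): 3.2 × 0.55, A = 1.76 in², y = 0.275 in, Ī = 0.0443667 in⁴.
By symmetry the centroid is at mid-height, ȳ = 4.6 in.
Transfer each piece to the centroidal x-axis using Ī + A·d² with d = y − 4.6:
  web: d = 0 in → contributes +25.9563 in⁴
  top flange (beyond web): d = 4.325 in → contributes +32.9663 in⁴
  bottom flange (beyond web): d = -4.325 in → contributes +32.9663 in⁴
Total I = 91.8888 in⁴.

Ix ≈ 91.89 in⁴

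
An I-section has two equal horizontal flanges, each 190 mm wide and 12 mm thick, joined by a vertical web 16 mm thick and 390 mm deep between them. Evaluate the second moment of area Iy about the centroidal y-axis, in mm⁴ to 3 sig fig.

Treat the section as a set of non-overlapping primitives; coordinates are from the bounding-box lower-left.
Bottom flange: 190 × 12, A = 2 280 mm², x = 95 mm, Ī = 6 859 000 mm⁴.
Web: 16 × 390, A = 6 240 mm², x = 95 mm, Ī = 133 120 mm⁴.
Top flange: 190 × 12, A = 2 280 mm², x = 95 mm, Ī = 6 859 000 mm⁴.
By symmetry the centroid is at mid-width, x̄ = 95 mm.
All pieces are centred on the centroidal y-axis, so I = ΣĪ = 13 851 120 mm⁴.

Iy ≈ 1.39 × 10⁷ mm⁴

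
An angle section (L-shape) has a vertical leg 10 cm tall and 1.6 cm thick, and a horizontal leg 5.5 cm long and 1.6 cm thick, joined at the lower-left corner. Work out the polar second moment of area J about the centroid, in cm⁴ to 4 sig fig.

J ≈ 259.1 cm⁴

Split into non-overlapping primitives; take the origin at the lower-left of the bounding box.
Vertical leg: 1.6 × 10, A = 16 cm², y = 5 cm, Ī = 133.333 cm⁴.
Horizontal leg (remainder): 3.9 × 1.6, A = 6.24 cm², y = 0.8 cm, Ī = 1.3312 cm⁴.
Centroid: ȳ = ΣA·y / ΣA = 3.82158 cm.
Transfer each piece to the centroidal x-axis using Ī + A·d² with d = y − 3.82158:
  vertical leg: d = 1.17842 cm → contributes +155.552 cm⁴
  horizontal leg (remainder): d = -3.02158 cm → contributes +58.3022 cm⁴
Total I = 213.854 cm⁴.
For the y-axis: x̄ = 1.57158 cm.
Repeating about the centroidal y-axis gives I_y = 45.2722 cm⁴.
Polar second moment: J = I_x + I_y = 259.126 cm⁴.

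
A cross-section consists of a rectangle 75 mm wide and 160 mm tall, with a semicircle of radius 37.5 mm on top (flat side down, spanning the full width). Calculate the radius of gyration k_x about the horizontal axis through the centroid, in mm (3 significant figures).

k_x ≈ 55.0 mm

Break the section into simple shapes (no overlaps), measuring from the bottom-left corner of the bounding box.
Rectangular body: 75 × 160, A = 12 000 mm², y = 80 mm, Ī = 25 600 000 mm⁴.
Semicircular cap: semicircle r = 37.5, A = 2208.9 mm², y = 175.92 mm, Ī = 217 049 mm⁴.
Centroid: ȳ = ΣA·y / ΣA = 94.911 mm.
Transfer each piece to the horizontal axis through the centroid using Ī + A·d² with d = y − 94.911:
  rectangular body: d = -14.911 mm → contributes +28 268 091 mm⁴
  semicircular cap: d = 81.004 mm → contributes +14 711 426 mm⁴
Total I = 42 979 517 mm⁴.
Radius of gyration: k = √(I/A) = √(42 979 517 / 14 209) = 54.998 mm.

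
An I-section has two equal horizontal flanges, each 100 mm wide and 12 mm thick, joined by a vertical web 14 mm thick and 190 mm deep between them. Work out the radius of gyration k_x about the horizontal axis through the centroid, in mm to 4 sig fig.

k_x ≈ 80.16 mm

Break the section into simple shapes (no overlaps), measuring from the bottom-left corner of the bounding box.
Bottom flange: 100 × 12, A = 1 200 mm², y = 6 mm, Ī = 14 400 mm⁴.
Web: 14 × 190, A = 2 660 mm², y = 107 mm, Ī = 8 002 167 mm⁴.
Top flange: 100 × 12, A = 1 200 mm², y = 208 mm, Ī = 14 400 mm⁴.
By symmetry the centroid is at mid-height, ȳ = 107 mm.
Transfer each piece to the horizontal axis through the centroid using Ī + A·d² with d = y − 107:
  bottom flange: d = -101 mm → contributes +12 255 600 mm⁴
  web: d = 0 mm → contributes +8 002 167 mm⁴
  top flange: d = 101 mm → contributes +12 255 600 mm⁴
Total I = 32 513 367 mm⁴.
Radius of gyration: k = √(I/A) = √(32 513 367 / 5 060) = 80.1596 mm.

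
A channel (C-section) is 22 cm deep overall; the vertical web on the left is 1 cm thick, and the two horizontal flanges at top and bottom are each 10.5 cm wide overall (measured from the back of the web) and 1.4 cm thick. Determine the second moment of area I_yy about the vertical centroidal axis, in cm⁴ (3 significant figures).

Split into non-overlapping primitives; take the origin at the lower-left of the bounding box.
Web: 1 × 22, A = 22 cm², x = 0.5 cm, Ī = 1.8333 cm⁴.
Top flange (beyond web): 9.5 × 1.4, A = 13.3 cm², x = 5.75 cm, Ī = 100.03 cm⁴.
Bottom flange (beyond web): 9.5 × 1.4, A = 13.3 cm², x = 5.75 cm, Ī = 100.03 cm⁴.
Centroid: x̄ = ΣA·x / ΣA = 3.3735 cm.
Transfer each piece to the vertical centroidal axis using Ī + A·d² with d = x − 3.3735:
  web: d = -2.8735 cm → contributes +183.48 cm⁴
  top flange (beyond web): d = 2.3765 cm → contributes +175.14 cm⁴
  bottom flange (beyond web): d = 2.3765 cm → contributes +175.14 cm⁴
Total I = 533.77 cm⁴.

I_yy ≈ 534 cm⁴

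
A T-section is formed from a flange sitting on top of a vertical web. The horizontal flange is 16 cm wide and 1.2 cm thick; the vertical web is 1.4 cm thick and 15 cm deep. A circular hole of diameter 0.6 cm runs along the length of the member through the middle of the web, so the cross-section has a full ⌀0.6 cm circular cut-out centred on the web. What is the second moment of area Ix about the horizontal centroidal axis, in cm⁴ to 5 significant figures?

Ix ≈ 1049.8 cm⁴

Treat the section as a set of non-overlapping primitives; coordinates are from the bounding-box lower-left.
Flange: 16 × 1.2, A = 19.2 cm², y = 15.6 cm, Ī = 2.304 cm⁴.
Web: 1.4 × 15, A = 21 cm², y = 7.5 cm, Ī = 393.75 cm⁴.
Hole (subtracted): ⌀0.6, A = 0.2827433 cm², y = 7.5 cm, Ī = 0.006361725 cm⁴.
Centroid: ȳ = ΣA·y / ΣA = 11.39606 cm.
Transfer each piece to the horizontal centroidal axis using Ī + A·d² with d = y − 11.39606:
  flange: d = 4.203941 cm → contributes +341.6279 cm⁴
  web: d = -3.896059 cm → contributes +712.5148 cm⁴
  hole: d = -3.896059 cm → contributes −4.298202 cm⁴
Total I = 1049.844 cm⁴.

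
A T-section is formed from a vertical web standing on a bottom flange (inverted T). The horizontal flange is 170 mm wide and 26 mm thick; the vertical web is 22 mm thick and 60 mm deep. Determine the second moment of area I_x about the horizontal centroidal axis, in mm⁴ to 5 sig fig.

Break the section into simple shapes (no overlaps), measuring from the bottom-left corner of the bounding box.
Flange: 170 × 26, A = 4 420 mm², y = 13 mm, Ī = 248993.3 mm⁴.
Web: 22 × 60, A = 1 320 mm², y = 56 mm, Ī = 396 000 mm⁴.
Centroid: ȳ = ΣA·y / ΣA = 22.8885 mm.
Transfer each piece to the horizontal centroidal axis using Ī + A·d² with d = y − 22.8885:
  flange: d = -9.888502 mm → contributes +681191.8 mm⁴
  web: d = 33.1115 mm → contributes +1 843 210 mm⁴
Total I = 2 524 402 mm⁴.

I_x ≈ 2.5244 × 10⁶ mm⁴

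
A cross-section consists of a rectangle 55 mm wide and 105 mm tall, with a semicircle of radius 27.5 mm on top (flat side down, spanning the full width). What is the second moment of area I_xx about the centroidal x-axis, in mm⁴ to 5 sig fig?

Decompose the section into non-overlapping parts with the origin at the bottom-left of its bounding rectangle.
Rectangular body: 55 × 105, A = 5 775 mm², y = 52.5 mm, Ī = 5 305 781 mm⁴.
Semicircular cap: semicircle r = 27.5, A = 1187.915 mm², y = 116.6714 mm, Ī = 62771.55 mm⁴.
Centroid: ȳ = ΣA·y / ΣA = 63.44802 mm.
Transfer each piece to the centroidal x-axis using Ī + A·d² with d = y − 63.44802:
  rectangular body: d = -10.94802 mm → contributes +5 997 967 mm⁴
  semicircular cap: d = 53.22335 mm → contributes +3 427 807 mm⁴
Total I = 9 425 774 mm⁴.

I_xx ≈ 9.4258 × 10⁶ mm⁴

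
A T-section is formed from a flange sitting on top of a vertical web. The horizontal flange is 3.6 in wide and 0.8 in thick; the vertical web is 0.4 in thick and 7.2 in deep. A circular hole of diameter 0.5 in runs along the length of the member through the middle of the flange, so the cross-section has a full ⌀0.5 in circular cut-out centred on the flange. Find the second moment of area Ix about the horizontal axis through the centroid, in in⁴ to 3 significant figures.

Decompose the section into non-overlapping parts with the origin at the bottom-left of its bounding rectangle.
Flange: 3.6 × 0.8, A = 2.88 in², y = 7.6 in, Ī = 0.1536 in⁴.
Web: 0.4 × 7.2, A = 2.88 in², y = 3.6 in, Ī = 12.442 in⁴.
Hole (subtracted): ⌀0.5, A = 0.19635 in², y = 7.6 in, Ī = 0.003068 in⁴.
Centroid: ȳ = ΣA·y / ΣA = 5.5294 in.
Transfer each piece to the horizontal axis through the centroid using Ī + A·d² with d = y − 5.5294:
  flange: d = 2.0706 in → contributes +12.501 in⁴
  web: d = -1.9294 in → contributes +23.163 in⁴
  hole: d = 2.0706 in → contributes −0.84488 in⁴
Total I = 34.819 in⁴.

Ix ≈ 34.8 in⁴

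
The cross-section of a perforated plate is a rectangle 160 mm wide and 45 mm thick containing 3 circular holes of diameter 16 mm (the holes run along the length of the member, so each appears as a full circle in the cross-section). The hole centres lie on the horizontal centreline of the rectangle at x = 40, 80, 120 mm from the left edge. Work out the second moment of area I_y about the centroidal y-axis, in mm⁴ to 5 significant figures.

I_y ≈ 1.4707 × 10⁷ mm⁴

Decompose the section into non-overlapping parts with the origin at the bottom-left of its bounding rectangle.
Plate: 160 × 45, A = 7 200 mm², x = 80 mm, Ī = 15 360 000 mm⁴.
Hole 1 (subtracted): ⌀16, A = 201.0619 mm², x = 40 mm, Ī = 3216.991 mm⁴.
Hole 2 (subtracted): ⌀16, A = 201.0619 mm², x = 80 mm, Ī = 3216.991 mm⁴.
Hole 3 (subtracted): ⌀16, A = 201.0619 mm², x = 120 mm, Ī = 3216.991 mm⁴.
By symmetry the centroid is at mid-width, x̄ = 80 mm.
Transfer each piece to the centroidal y-axis using Ī + A·d² with d = x − 80:
  plate: d = 0 mm → contributes +15 360 000 mm⁴
  hole 1: d = -40 mm → contributes −324916.1 mm⁴
  hole 2: d = 0 mm → contributes −3216.991 mm⁴
  hole 3: d = 40 mm → contributes −324916.1 mm⁴
Total I = 14 706 951 mm⁴.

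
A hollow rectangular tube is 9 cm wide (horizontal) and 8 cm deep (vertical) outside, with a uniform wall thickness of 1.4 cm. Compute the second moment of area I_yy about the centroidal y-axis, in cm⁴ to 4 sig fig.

I_yy ≈ 382.7 cm⁴

Split into non-overlapping primitives; take the origin at the lower-left of the bounding box.
Outer rectangle: 9 × 8, A = 72 cm², x = 4.5 cm, Ī = 486 cm⁴.
Inner void (subtracted): 6.2 × 5.2, A = 32.24 cm², x = 4.5 cm, Ī = 103.275 cm⁴.
By symmetry the centroid is at mid-width, x̄ = 4.5 cm.
All pieces are centred on the centroidal y-axis, so I = ΣĪ (holes subtracted) = 382.725 cm⁴.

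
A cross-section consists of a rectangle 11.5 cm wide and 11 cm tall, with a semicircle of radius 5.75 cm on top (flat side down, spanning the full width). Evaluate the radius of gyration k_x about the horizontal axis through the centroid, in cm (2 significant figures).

Decompose the section into non-overlapping parts with the origin at the bottom-left of its bounding rectangle.
Rectangular body: 11.5 × 11, A = 126.5 cm², y = 5.5 cm, Ī = 1 276 cm⁴.
Semicircular cap: semicircle r = 5.75, A = 51.93 cm², y = 13.44 cm, Ī = 120 cm⁴.
Centroid: ȳ = ΣA·y / ΣA = 7.811 cm.
Transfer each piece to the horizontal axis through the centroid using Ī + A·d² with d = y − 7.811:
  rectangular body: d = -2.311 cm → contributes +1 951 cm⁴
  semicircular cap: d = 5.629 cm → contributes +1 766 cm⁴
Total I = 3 717 cm⁴.
Radius of gyration: k = √(I/A) = √(3 717 / 178.4) = 4.564 cm.

k_x ≈ 4.6 cm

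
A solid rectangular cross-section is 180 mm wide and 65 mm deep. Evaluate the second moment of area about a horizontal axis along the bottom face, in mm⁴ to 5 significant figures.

The section: 180 × 65, A = 11 700 mm², y = 32.5 mm, Ī = 4 119 375 mm⁴.
Transfer it to a horizontal axis along the bottom face using Ī + A·d² with d = y − 0:
  the section: d = 32.5 mm → contributes +16 477 500 mm⁴
Total I = 16 477 500 mm⁴.

I_base ≈ 1.6478 × 10⁷ mm⁴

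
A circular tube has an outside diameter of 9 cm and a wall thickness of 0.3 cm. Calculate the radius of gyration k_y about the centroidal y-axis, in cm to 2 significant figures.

k_y ≈ 3.1 cm

Decompose the section into non-overlapping parts with the origin at the bottom-left of its bounding rectangle.
Outer circle: ⌀9, A = 63.62 cm², x = 4.5 cm, Ī = 322.1 cm⁴.
Bore (subtracted): ⌀8.4, A = 55.42 cm², x = 4.5 cm, Ī = 244.4 cm⁴.
By symmetry the centroid is at mid-width, x̄ = 4.5 cm.
All pieces are centred on the centroidal y-axis, so I = ΣĪ (holes subtracted) = 77.67 cm⁴.
Radius of gyration: k = √(I/A) = √(77.67 / 8.2) = 3.078 cm.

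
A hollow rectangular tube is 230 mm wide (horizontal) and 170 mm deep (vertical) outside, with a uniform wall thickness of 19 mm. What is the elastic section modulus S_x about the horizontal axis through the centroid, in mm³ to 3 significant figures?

S_x ≈ 6.75 × 10⁵ mm³

Treat the section as a set of non-overlapping primitives; coordinates are from the bounding-box lower-left.
Outer rectangle: 230 × 170, A = 39 100 mm², y = 85 mm, Ī = 94 165 833 mm⁴.
Inner void (subtracted): 192 × 132, A = 25 344 mm², y = 85 mm, Ī = 36 799 488 mm⁴.
By symmetry the centroid is at mid-height, ȳ = 85 mm.
All pieces are centred on the horizontal axis through the centroid, so I = ΣĪ (holes subtracted) = 57 366 345 mm⁴.
Extreme fibre distance c = 85 mm; S = I/c = 674 898 mm³.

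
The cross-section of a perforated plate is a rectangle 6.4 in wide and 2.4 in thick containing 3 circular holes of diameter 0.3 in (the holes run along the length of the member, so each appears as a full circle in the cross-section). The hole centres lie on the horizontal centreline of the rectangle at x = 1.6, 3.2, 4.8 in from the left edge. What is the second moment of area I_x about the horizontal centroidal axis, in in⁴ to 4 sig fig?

Split into non-overlapping primitives; take the origin at the lower-left of the bounding box.
Plate: 6.4 × 2.4, A = 15.36 in², y = 1.2 in, Ī = 7.3728 in⁴.
Hole 1 (subtracted): ⌀0.3, A = 0.0706858 in², y = 1.2 in, Ī = 0.000397608 in⁴.
Hole 2 (subtracted): ⌀0.3, A = 0.0706858 in², y = 1.2 in, Ī = 0.000397608 in⁴.
Hole 3 (subtracted): ⌀0.3, A = 0.0706858 in², y = 1.2 in, Ī = 0.000397608 in⁴.
By symmetry the centroid is at mid-height, ȳ = 1.2 in.
All pieces are centred on the horizontal centroidal axis, so I = ΣĪ (holes subtracted) = 7.37161 in⁴.

I_x ≈ 7.372 in⁴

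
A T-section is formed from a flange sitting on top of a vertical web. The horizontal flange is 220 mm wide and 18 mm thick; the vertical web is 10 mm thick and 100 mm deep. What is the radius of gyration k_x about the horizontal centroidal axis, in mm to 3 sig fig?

k_x ≈ 27.4 mm

Decompose the section into non-overlapping parts with the origin at the bottom-left of its bounding rectangle.
Flange: 220 × 18, A = 3 960 mm², y = 109 mm, Ī = 106 920 mm⁴.
Web: 10 × 100, A = 1 000 mm², y = 50 mm, Ī = 833 333 mm⁴.
Centroid: ȳ = ΣA·y / ΣA = 97.105 mm.
Transfer each piece to the horizontal centroidal axis using Ī + A·d² with d = y − 97.105:
  flange: d = 11.895 mm → contributes +667 240 mm⁴
  web: d = -47.105 mm → contributes +3 052 199 mm⁴
Total I = 3 719 439 mm⁴.
Radius of gyration: k = √(I/A) = √(3 719 439 / 4 960) = 27.384 mm.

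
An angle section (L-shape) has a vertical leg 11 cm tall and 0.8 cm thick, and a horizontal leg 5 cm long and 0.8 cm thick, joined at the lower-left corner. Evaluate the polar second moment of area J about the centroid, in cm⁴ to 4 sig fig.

Treat the section as a set of non-overlapping primitives; coordinates are from the bounding-box lower-left.
Vertical leg: 0.8 × 11, A = 8.8 cm², y = 5.5 cm, Ī = 88.7333 cm⁴.
Horizontal leg (remainder): 4.2 × 0.8, A = 3.36 cm², y = 0.4 cm, Ī = 0.1792 cm⁴.
Centroid: ȳ = ΣA·y / ΣA = 4.09079 cm.
Transfer each piece to the centroidal x-axis using Ī + A·d² with d = y − 4.09079:
  vertical leg: d = 1.40921 cm → contributes +106.209 cm⁴
  horizontal leg (remainder): d = -3.69079 cm → contributes +45.9489 cm⁴
Total I = 152.158 cm⁴.
For the y-axis: x̄ = 1.09079 cm.
Repeating about the centroidal y-axis gives I_y = 20.6059 cm⁴.
Polar second moment: J = I_x + I_y = 172.764 cm⁴.

J ≈ 172.8 cm⁴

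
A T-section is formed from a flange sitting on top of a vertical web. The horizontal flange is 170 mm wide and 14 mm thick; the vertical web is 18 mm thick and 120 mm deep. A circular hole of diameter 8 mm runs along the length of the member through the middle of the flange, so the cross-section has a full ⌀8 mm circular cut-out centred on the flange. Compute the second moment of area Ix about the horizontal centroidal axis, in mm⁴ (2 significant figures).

Ix ≈ 7.7 × 10⁶ mm⁴

Split into non-overlapping primitives; take the origin at the lower-left of the bounding box.
Flange: 170 × 14, A = 2 380 mm², y = 127 mm, Ī = 38 873 mm⁴.
Web: 18 × 120, A = 2 160 mm², y = 60 mm, Ī = 2 592 000 mm⁴.
Hole (subtracted): ⌀8, A = 50.27 mm², y = 127 mm, Ī = 201.1 mm⁴.
Centroid: ȳ = ΣA·y / ΣA = 94.77 mm.
Transfer each piece to the horizontal centroidal axis using Ī + A·d² with d = y − 94.77:
  flange: d = 32.23 mm → contributes +2 511 695 mm⁴
  web: d = -34.77 mm → contributes +5 202 808 mm⁴
  hole: d = 32.23 mm → contributes −52 427 mm⁴
Total I = 7 662 076 mm⁴.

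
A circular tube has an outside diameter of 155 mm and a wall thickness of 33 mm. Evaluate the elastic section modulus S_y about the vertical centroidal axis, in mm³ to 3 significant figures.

Split into non-overlapping primitives; take the origin at the lower-left of the bounding box.
Outer circle: ⌀155, A = 18 869 mm², x = 77.5 mm, Ī = 28 333 269 mm⁴.
Bore (subtracted): ⌀89, A = 6221.1 mm², x = 77.5 mm, Ī = 3 079 853 mm⁴.
By symmetry the centroid is at mid-width, x̄ = 77.5 mm.
All pieces are centred on the vertical centroidal axis, so I = ΣĪ (holes subtracted) = 25 253 417 mm⁴.
Extreme fibre distance c = 77.5 mm; S = I/c = 325 851 mm³.

S_y ≈ 3.26 × 10⁵ mm³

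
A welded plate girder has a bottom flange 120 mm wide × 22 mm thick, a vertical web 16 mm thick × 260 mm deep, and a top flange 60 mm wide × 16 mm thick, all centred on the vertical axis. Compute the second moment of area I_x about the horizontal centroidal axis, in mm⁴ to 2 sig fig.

I_x ≈ 8.7 × 10⁷ mm⁴

Break the section into simple shapes (no overlaps), measuring from the bottom-left corner of the bounding box.
Bottom plate: 120 × 22, A = 2 640 mm², y = 11 mm, Ī = 106 480 mm⁴.
Web plate: 16 × 260, A = 4 160 mm², y = 152 mm, Ī = 23 434 667 mm⁴.
Top plate: 60 × 16, A = 960 mm², y = 290 mm, Ī = 20 480 mm⁴.
Centroid: ȳ = ΣA·y / ΣA = 121.1 mm.
Transfer each piece to the horizontal centroidal axis using Ī + A·d² with d = y − 121.1:
  bottom plate: d = -110.1 mm → contributes +32 110 384 mm⁴
  web plate: d = 30.9 mm → contributes +27 405 881 mm⁴
  top plate: d = 168.9 mm → contributes +27 405 599 mm⁴
Total I = 86 921 864 mm⁴.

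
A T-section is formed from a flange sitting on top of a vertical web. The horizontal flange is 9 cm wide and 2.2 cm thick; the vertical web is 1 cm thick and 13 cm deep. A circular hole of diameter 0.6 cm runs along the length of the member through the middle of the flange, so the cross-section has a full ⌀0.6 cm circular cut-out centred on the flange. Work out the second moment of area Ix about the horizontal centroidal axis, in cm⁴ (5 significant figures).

Ix ≈ 641.75 cm⁴

Split into non-overlapping primitives; take the origin at the lower-left of the bounding box.
Flange: 9 × 2.2, A = 19.8 cm², y = 14.1 cm, Ī = 7.986 cm⁴.
Web: 1 × 13, A = 13 cm², y = 6.5 cm, Ī = 183.0833 cm⁴.
Hole (subtracted): ⌀0.6, A = 0.2827433 cm², y = 14.1 cm, Ī = 0.006361725 cm⁴.
Centroid: ȳ = ΣA·y / ΣA = 11.06161 cm.
Transfer each piece to the horizontal centroidal axis using Ī + A·d² with d = y − 11.06161:
  flange: d = 3.038387 cm → contributes +190.7755 cm⁴
  web: d = -4.561613 cm → contributes +453.5914 cm⁴
  hole: d = 3.038387 cm → contributes −2.61659 cm⁴
Total I = 641.7504 cm⁴.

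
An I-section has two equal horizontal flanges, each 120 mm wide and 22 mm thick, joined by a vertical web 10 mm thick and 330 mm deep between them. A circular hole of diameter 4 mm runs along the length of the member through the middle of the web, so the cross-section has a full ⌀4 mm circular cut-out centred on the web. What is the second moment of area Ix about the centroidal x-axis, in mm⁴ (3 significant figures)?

Ix ≈ 1.94 × 10⁸ mm⁴

Break the section into simple shapes (no overlaps), measuring from the bottom-left corner of the bounding box.
Bottom flange: 120 × 22, A = 2 640 mm², y = 11 mm, Ī = 106 480 mm⁴.
Web: 10 × 330, A = 3 300 mm², y = 187 mm, Ī = 29 947 500 mm⁴.
Top flange: 120 × 22, A = 2 640 mm², y = 363 mm, Ī = 106 480 mm⁴.
Hole (subtracted): ⌀4, A = 12.566 mm², y = 187 mm, Ī = 12.566 mm⁴.
By symmetry the centroid is at mid-height, ȳ = 187 mm.
Transfer each piece to the centroidal x-axis using Ī + A·d² with d = y − 187:
  bottom flange: d = -176 mm → contributes +81 883 120 mm⁴
  web: d = 0 mm → contributes +29 947 500 mm⁴
  top flange: d = 176 mm → contributes +81 883 120 mm⁴
  hole: d = 0 mm → contributes −12.566 mm⁴
Total I = 193 713 727 mm⁴.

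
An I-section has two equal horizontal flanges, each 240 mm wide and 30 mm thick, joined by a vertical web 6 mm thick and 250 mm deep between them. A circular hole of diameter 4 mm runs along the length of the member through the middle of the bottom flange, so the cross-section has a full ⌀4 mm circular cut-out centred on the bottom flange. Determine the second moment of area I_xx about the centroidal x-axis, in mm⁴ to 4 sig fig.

Break the section into simple shapes (no overlaps), measuring from the bottom-left corner of the bounding box.
Bottom flange: 240 × 30, A = 7 200 mm², y = 15 mm, Ī = 540 000 mm⁴.
Web: 6 × 250, A = 1 500 mm², y = 155 mm, Ī = 7 812 500 mm⁴.
Top flange: 240 × 30, A = 7 200 mm², y = 295 mm, Ī = 540 000 mm⁴.
Hole (subtracted): ⌀4, A = 12.5664 mm², y = 15 mm, Ī = 12.5664 mm⁴.
Centroid: ȳ = ΣA·y / ΣA = 155.111 mm.
Transfer each piece to the centroidal x-axis using Ī + A·d² with d = y − 155.111:
  bottom flange: d = -140.111 mm → contributes +141 883 330 mm⁴
  web: d = -0.110735 mm → contributes +7 812 518 mm⁴
  top flange: d = 139.889 mm → contributes +141 436 847 mm⁴
  hole: d = -140.111 mm → contributes −246 703 mm⁴
Total I = 290 885 992 mm⁴.

I_xx ≈ 2.909 × 10⁸ mm⁴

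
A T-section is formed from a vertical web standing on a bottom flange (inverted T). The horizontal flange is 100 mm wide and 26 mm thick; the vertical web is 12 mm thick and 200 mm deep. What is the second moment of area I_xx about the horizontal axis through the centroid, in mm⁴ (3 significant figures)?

Treat the section as a set of non-overlapping primitives; coordinates are from the bounding-box lower-left.
Flange: 100 × 26, A = 2 600 mm², y = 13 mm, Ī = 146 467 mm⁴.
Web: 12 × 200, A = 2 400 mm², y = 126 mm, Ī = 8 000 000 mm⁴.
Centroid: ȳ = ΣA·y / ΣA = 67.24 mm.
Transfer each piece to the horizontal axis through the centroid using Ī + A·d² with d = y − 67.24:
  flange: d = -54.24 mm → contributes +7 795 608 mm⁴
  web: d = 58.76 mm → contributes +16 286 570 mm⁴
Total I = 24 082 179 mm⁴.

I_xx ≈ 2.41 × 10⁷ mm⁴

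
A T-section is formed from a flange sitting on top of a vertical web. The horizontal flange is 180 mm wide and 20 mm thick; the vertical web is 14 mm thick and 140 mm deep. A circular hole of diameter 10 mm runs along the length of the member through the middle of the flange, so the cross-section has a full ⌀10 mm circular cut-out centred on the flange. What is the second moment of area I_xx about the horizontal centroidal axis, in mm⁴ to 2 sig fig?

Split into non-overlapping primitives; take the origin at the lower-left of the bounding box.
Flange: 180 × 20, A = 3 600 mm², y = 150 mm, Ī = 120 000 mm⁴.
Web: 14 × 140, A = 1 960 mm², y = 70 mm, Ī = 3 201 333 mm⁴.
Hole (subtracted): ⌀10, A = 78.54 mm², y = 150 mm, Ī = 490.9 mm⁴.
Centroid: ȳ = ΣA·y / ΣA = 121.4 mm.
Transfer each piece to the horizontal centroidal axis using Ī + A·d² with d = y − 121.4:
  flange: d = 28.61 mm → contributes +3 065 792 mm⁴
  web: d = -51.39 mm → contributes +8 378 463 mm⁴
  hole: d = 28.61 mm → contributes −64 758 mm⁴
Total I = 11 379 497 mm⁴.

I_xx ≈ 1.1 × 10⁷ mm⁴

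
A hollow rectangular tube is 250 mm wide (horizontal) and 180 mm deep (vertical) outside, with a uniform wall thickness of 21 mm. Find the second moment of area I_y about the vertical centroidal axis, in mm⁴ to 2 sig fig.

Decompose the section into non-overlapping parts with the origin at the bottom-left of its bounding rectangle.
Outer rectangle: 250 × 180, A = 45 000 mm², x = 125 mm, Ī = 234 375 000 mm⁴.
Inner void (subtracted): 208 × 138, A = 28 704 mm², x = 125 mm, Ī = 103 487 488 mm⁴.
By symmetry the centroid is at mid-width, x̄ = 125 mm.
All pieces are centred on the vertical centroidal axis, so I = ΣĪ (holes subtracted) = 130 887 512 mm⁴.

I_y ≈ 1.3 × 10⁸ mm⁴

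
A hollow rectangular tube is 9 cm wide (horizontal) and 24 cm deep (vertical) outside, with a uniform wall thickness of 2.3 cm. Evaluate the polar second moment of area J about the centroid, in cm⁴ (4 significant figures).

J ≈ 9011 cm⁴

Break the section into simple shapes (no overlaps), measuring from the bottom-left corner of the bounding box.
Outer rectangle: 9 × 24, A = 216 cm², y = 12 cm, Ī = 10 368 cm⁴.
Inner void (subtracted): 4.4 × 19.4, A = 85.36 cm², y = 12 cm, Ī = 2677.17 cm⁴.
By symmetry the centroid is at mid-height, ȳ = 12 cm.
All pieces are centred on the centroidal x-axis, so I = ΣĪ (holes subtracted) = 7690.83 cm⁴.
Repeating about the centroidal y-axis gives I_y = 1320.29 cm⁴.
Polar second moment: J = I_x + I_y = 9011.11 cm⁴.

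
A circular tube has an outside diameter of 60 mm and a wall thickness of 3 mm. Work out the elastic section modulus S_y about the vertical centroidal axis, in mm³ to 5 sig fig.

S_y ≈ 7292.7 mm³

Decompose the section into non-overlapping parts with the origin at the bottom-left of its bounding rectangle.
Outer circle: ⌀60, A = 2827.433 mm², x = 30 mm, Ī = 636172.5 mm⁴.
Bore (subtracted): ⌀54, A = 2290.221 mm², x = 30 mm, Ī = 417392.8 mm⁴.
By symmetry the centroid is at mid-width, x̄ = 30 mm.
All pieces are centred on the vertical centroidal axis, so I = ΣĪ (holes subtracted) = 218779.7 mm⁴.
Extreme fibre distance c = 30 mm; S = I/c = 7292.658 mm³.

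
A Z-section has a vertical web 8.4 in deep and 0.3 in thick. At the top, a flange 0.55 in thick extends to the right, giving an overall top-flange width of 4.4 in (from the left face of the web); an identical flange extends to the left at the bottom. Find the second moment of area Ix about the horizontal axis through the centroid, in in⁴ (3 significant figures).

Ix ≈ 84.4 in⁴

Break the section into simple shapes (no overlaps), measuring from the bottom-left corner of the bounding box.
Web: 0.3 × 8.4, A = 2.52 in², y = 4.2 in, Ī = 14.818 in⁴.
Top flange (beyond web): 4.1 × 0.55, A = 2.255 in², y = 8.125 in, Ī = 0.056845 in⁴.
Bottom flange (beyond web): 4.1 × 0.55, A = 2.255 in², y = 0.275 in, Ī = 0.056845 in⁴.
Centroid: ȳ = ΣA·y / ΣA = 4.2 in.
Transfer each piece to the horizontal axis through the centroid using Ī + A·d² with d = y − 4.2:
  web: d = 0 in → contributes +14.818 in⁴
  top flange (beyond web): d = 3.925 in → contributes +34.797 in⁴
  bottom flange (beyond web): d = -3.925 in → contributes +34.797 in⁴
Total I = 84.411 in⁴.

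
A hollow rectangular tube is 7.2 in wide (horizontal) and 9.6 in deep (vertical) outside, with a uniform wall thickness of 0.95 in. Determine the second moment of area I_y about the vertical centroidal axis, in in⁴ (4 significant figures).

Break the section into simple shapes (no overlaps), measuring from the bottom-left corner of the bounding box.
Outer rectangle: 7.2 × 9.6, A = 69.12 in², x = 3.6 in, Ī = 298.598 in⁴.
Inner void (subtracted): 5.3 × 7.7, A = 40.81 in², x = 3.6 in, Ī = 95.5294 in⁴.
By symmetry the centroid is at mid-width, x̄ = 3.6 in.
All pieces are centred on the vertical centroidal axis, so I = ΣĪ (holes subtracted) = 203.069 in⁴.

I_y ≈ 203.1 in⁴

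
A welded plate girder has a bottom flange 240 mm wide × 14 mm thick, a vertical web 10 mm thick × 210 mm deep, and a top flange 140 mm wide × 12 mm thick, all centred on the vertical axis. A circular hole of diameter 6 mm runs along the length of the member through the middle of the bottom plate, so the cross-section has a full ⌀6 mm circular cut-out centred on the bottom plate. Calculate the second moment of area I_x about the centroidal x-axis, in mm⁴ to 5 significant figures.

Treat the section as a set of non-overlapping primitives; coordinates are from the bounding-box lower-left.
Bottom plate: 240 × 14, A = 3 360 mm², y = 7 mm, Ī = 54 880 mm⁴.
Web plate: 10 × 210, A = 2 100 mm², y = 119 mm, Ī = 7 717 500 mm⁴.
Top plate: 140 × 12, A = 1 680 mm², y = 230 mm, Ī = 20 160 mm⁴.
Hole (subtracted): ⌀6, A = 28.27433 mm², y = 7 mm, Ī = 63.61725 mm⁴.
Centroid: ȳ = ΣA·y / ΣA = 92.75134 mm.
Transfer each piece to the centroidal x-axis using Ī + A·d² with d = y − 92.75134:
  bottom plate: d = -85.75134 mm → contributes +24 761 942 mm⁴
  web plate: d = 26.24866 mm → contributes +9 164 384 mm⁴
  top plate: d = 137.2487 mm → contributes +31 666 647 mm⁴
  hole: d = -85.75134 mm → contributes −207973.1 mm⁴
Total I = 65 385 000 mm⁴.

I_x ≈ 6.5385 × 10⁷ mm⁴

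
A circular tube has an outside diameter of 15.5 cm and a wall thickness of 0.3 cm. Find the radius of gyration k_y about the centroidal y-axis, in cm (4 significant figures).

Break the section into simple shapes (no overlaps), measuring from the bottom-left corner of the bounding box.
Outer circle: ⌀15.5, A = 188.692 cm², x = 7.75 cm, Ī = 2833.33 cm⁴.
Bore (subtracted): ⌀14.9, A = 174.366 cm², x = 7.75 cm, Ī = 2419.44 cm⁴.
By symmetry the centroid is at mid-width, x̄ = 7.75 cm.
All pieces are centred on the centroidal y-axis, so I = ΣĪ (holes subtracted) = 413.886 cm⁴.
Radius of gyration: k = √(I/A) = √(413.886 / 14.3257) = 5.37506 cm.

k_y ≈ 5.375 cm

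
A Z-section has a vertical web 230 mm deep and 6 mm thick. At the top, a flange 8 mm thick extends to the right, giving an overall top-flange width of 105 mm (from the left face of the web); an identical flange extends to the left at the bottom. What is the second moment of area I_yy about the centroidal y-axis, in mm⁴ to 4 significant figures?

Split into non-overlapping primitives; take the origin at the lower-left of the bounding box.
Web: 6 × 230, A = 1 380 mm², x = 102 mm, Ī = 4 140 mm⁴.
Top flange (beyond web): 99 × 8, A = 792 mm², x = 154.5 mm, Ī = 646 866 mm⁴.
Bottom flange (beyond web): 99 × 8, A = 792 mm², x = 49.5 mm, Ī = 646 866 mm⁴.
Centroid: x̄ = ΣA·x / ΣA = 102 mm.
Transfer each piece to the centroidal y-axis using Ī + A·d² with d = x − 102:
  web: d = 0 mm → contributes +4 140 mm⁴
  top flange (beyond web): d = 52.5 mm → contributes +2 829 816 mm⁴
  bottom flange (beyond web): d = -52.5 mm → contributes +2 829 816 mm⁴
Total I = 5 663 772 mm⁴.

I_yy ≈ 5.664 × 10⁶ mm⁴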